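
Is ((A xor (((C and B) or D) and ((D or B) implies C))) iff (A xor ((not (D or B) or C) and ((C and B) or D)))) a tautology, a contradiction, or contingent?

A  B  C  D  |  φ
T  T  T  T  |  T
T  T  T  F  |  T
T  T  F  T  |  T
T  T  F  F  |  T
T  F  T  T  |  T
T  F  T  F  |  T
T  F  F  T  |  T
T  F  F  F  |  T
F  T  T  T  |  T
F  T  T  F  |  T
F  T  F  T  |  T
F  T  F  F  |  T
F  F  T  T  |  T
F  F  T  F  |  T
F  F  F  T  |  T
F  F  F  F  |  T
Every row is T, so the formula is a tautology.

tautology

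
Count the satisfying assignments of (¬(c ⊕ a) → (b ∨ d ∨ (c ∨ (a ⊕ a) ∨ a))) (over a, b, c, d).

a | b | c | d || φ
T | T | T | T || T
T | T | T | F || T
T | T | F | T || T
T | T | F | F || T
T | F | T | T || T
T | F | T | F || T
T | F | F | T || T
T | F | F | F || T
F | T | T | T || T
F | T | T | F || T
F | T | F | T || T
F | T | F | F || T
F | F | T | T || T
F | F | T | F || T
F | F | F | T || T
F | F | F | F || F
The formula is true on 15 of the 16 rows.

15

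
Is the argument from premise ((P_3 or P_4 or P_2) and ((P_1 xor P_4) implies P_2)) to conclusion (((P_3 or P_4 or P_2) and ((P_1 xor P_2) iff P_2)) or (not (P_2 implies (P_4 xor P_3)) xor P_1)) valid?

P_1  P_2  P_3  P_4  |  φ  ψ
 F    F    F    F   |  F  F
 F    F    F    T   |  F  T
 F    F    T    F   |  T  T
 F    F    T    T   |  F  T
 F    T    F    F   |  T  T
 F    T    F    T   |  T  T
 F    T    T    F   |  T  T
 F    T    T    T   |  T  T
 T    F    F    F   |  F  T
 T    F    F    T   |  T  T
 T    F    T    F   |  F  T
 T    F    T    T   |  T  T
 T    T    F    F   |  T  F
 T    T    F    T   |  T  T
 T    T    T    F   |  T  T
 T    T    T    T   |  T  F
At P_1=T, P_2=T, P_3=F, P_4=F we have φ true but ψ false, so φ does not entail ψ.

no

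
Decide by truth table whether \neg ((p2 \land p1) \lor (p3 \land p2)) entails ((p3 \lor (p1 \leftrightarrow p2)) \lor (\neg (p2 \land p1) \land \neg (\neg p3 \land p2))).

p1 | p2 | p3 | φ | ψ
-- | -- | -- | - | -
T  | T  | T  | F | T
T  | T  | F  | F | T
T  | F  | T  | T | T
T  | F  | F  | T | T
F  | T  | T  | F | T
F  | T  | F  | T | F
F  | F  | T  | T | T
F  | F  | F  | T | T
At p1=F, p2=T, p3=F we have φ true but ψ false, so φ does not entail ψ.

no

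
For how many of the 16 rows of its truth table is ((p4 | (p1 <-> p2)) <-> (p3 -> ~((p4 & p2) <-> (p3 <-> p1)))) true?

10

p1  p2  p3  p4     (p1 <-> p2)  (p4 | (p1 <-> p2))  (p4 & p2)  (p3 <-> p1)  ((p4 & p2) <-> (p3 <-> p1))  ~((p4 & p2) <-> (p3 <-> p1))  φ
T   T   T   T           T               T               T           T                    T                            F                F
T   T   T   F           T               T               F           T                    F                            T                T
T   T   F   T           T               T               T           F                    F                            T                T
T   T   F   F           T               T               F           F                    T                            F                T
T   F   T   T           F               T               F           T                    F                            T                T
T   F   T   F           F               F               F           T                    F                            T                F
T   F   F   T           F               T               F           F                    T                            F                T
T   F   F   F           F               F               F           F                    T                            F                F
F   T   T   T           F               T               T           F                    F                            T                T
F   T   T   F           F               F               F           F                    T                            F                T
F   T   F   T           F               T               T           T                    T                            F                T
F   T   F   F           F               F               F           T                    F                            T                F
F   F   T   T           T               T               F           F                    T                            F                F
F   F   T   F           T               T               F           F                    T                            F                F
F   F   F   T           T               T               F           T                    F                            T                T
F   F   F   F           T               T               F           T                    F                            T                T
The formula is true on 10 of the 16 rows.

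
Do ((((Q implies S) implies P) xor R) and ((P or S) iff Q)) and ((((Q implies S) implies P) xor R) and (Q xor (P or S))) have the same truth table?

P | Q | R | S | φ | ψ
- | - | - | - | - | -
T | T | T | T | F | F
T | T | T | F | F | F
T | T | F | T | T | F
T | T | F | F | T | F
T | F | T | T | F | F
T | F | T | F | F | F
T | F | F | T | F | T
T | F | F | F | F | T
F | T | T | T | T | F
F | T | T | F | F | F
F | T | F | T | F | F
F | T | F | F | F | T
F | F | T | T | F | T
F | F | T | F | T | F
F | F | F | T | F | F
F | F | F | F | F | F
The columns differ at P=T, Q=T, R=F, S=T (φ=T, ψ=F), so they are not equivalent.

not equivalent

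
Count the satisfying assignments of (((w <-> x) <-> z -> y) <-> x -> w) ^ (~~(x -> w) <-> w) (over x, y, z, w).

8

x | y | z | w | φ
- | - | - | - | -
F | F | F | F | T
F | F | F | T | T
F | F | T | F | F
F | F | T | T | F
F | T | F | F | T
F | T | F | T | T
F | T | T | F | T
F | T | T | T | T
T | F | F | F | F
T | F | F | T | F
T | F | T | F | T
T | F | T | T | T
T | T | F | F | F
T | T | F | T | F
T | T | T | F | F
T | T | T | T | F
The formula is true on 8 of the 16 rows.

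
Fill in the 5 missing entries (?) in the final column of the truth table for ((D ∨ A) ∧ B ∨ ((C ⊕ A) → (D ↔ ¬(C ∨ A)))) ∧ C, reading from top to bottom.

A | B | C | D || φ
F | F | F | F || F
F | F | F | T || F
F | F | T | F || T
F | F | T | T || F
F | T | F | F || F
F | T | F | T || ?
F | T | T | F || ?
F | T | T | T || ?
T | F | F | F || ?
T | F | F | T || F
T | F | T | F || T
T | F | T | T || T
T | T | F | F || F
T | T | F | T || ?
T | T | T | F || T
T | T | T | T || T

F, T, T, F, F

Row A=F, B=T, C=F, D=T: ((D ∨ A) ∧ B ∨ ((C ⊕ A) → (D ↔ ¬(C ∨ A)))) = T, so the formula = F.
Row A=F, B=T, C=T, D=F: ((D ∨ A) ∧ B ∨ ((C ⊕ A) → (D ↔ ¬(C ∨ A)))) = T, so the formula = T.
Row A=F, B=T, C=T, D=T: ((D ∨ A) ∧ B ∨ ((C ⊕ A) → (D ↔ ¬(C ∨ A)))) = T, so the formula = T.
Row A=T, B=F, C=F, D=F: ((D ∨ A) ∧ B ∨ ((C ⊕ A) → (D ↔ ¬(C ∨ A)))) = T, so the formula = F.
Row A=T, B=T, C=F, D=T: ((D ∨ A) ∧ B ∨ ((C ⊕ A) → (D ↔ ¬(C ∨ A)))) = T, so the formula = F.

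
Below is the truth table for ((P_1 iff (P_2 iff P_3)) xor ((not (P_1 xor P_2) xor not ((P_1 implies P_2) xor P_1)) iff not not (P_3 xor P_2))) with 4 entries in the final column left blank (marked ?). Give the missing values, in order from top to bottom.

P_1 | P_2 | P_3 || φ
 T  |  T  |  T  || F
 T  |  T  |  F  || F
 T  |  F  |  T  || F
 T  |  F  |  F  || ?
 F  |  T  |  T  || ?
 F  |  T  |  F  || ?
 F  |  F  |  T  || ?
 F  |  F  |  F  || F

F, T, T, F

Row P_1=T, P_2=F, P_3=F: (P_1 iff (P_2 iff P_3)) = T, ((not (P_1 xor P_2) xor not ((P_1 implies P_2) xor P_1)) iff not not (P_3 xor P_2)) = T, so the formula = F.
Row P_1=F, P_2=T, P_3=T: (P_1 iff (P_2 iff P_3)) = F, ((not (P_1 xor P_2) xor not ((P_1 implies P_2) xor P_1)) iff not not (P_3 xor P_2)) = T, so the formula = T.
Row P_1=F, P_2=T, P_3=F: (P_1 iff (P_2 iff P_3)) = T, ((not (P_1 xor P_2) xor not ((P_1 implies P_2) xor P_1)) iff not not (P_3 xor P_2)) = F, so the formula = T.
Row P_1=F, P_2=F, P_3=T: (P_1 iff (P_2 iff P_3)) = T, ((not (P_1 xor P_2) xor not ((P_1 implies P_2) xor P_1)) iff not not (P_3 xor P_2)) = T, so the formula = F.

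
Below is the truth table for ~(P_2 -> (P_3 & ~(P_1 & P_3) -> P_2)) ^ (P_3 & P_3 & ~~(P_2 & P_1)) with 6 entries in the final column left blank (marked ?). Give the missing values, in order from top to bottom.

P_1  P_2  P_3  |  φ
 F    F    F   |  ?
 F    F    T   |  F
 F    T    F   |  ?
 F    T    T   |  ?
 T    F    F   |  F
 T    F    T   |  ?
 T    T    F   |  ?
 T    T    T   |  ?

Row P_1=F, P_2=F, P_3=F: ~(P_2 -> (P_3 & ~(P_1 & P_3) -> P_2)) = F, (P_3 & P_3 & ~~(P_2 & P_1)) = F, so the formula = F.
Row P_1=F, P_2=T, P_3=F: ~(P_2 -> (P_3 & ~(P_1 & P_3) -> P_2)) = F, (P_3 & P_3 & ~~(P_2 & P_1)) = F, so the formula = F.
Row P_1=F, P_2=T, P_3=T: ~(P_2 -> (P_3 & ~(P_1 & P_3) -> P_2)) = F, (P_3 & P_3 & ~~(P_2 & P_1)) = F, so the formula = F.
Row P_1=T, P_2=F, P_3=T: ~(P_2 -> (P_3 & ~(P_1 & P_3) -> P_2)) = F, (P_3 & P_3 & ~~(P_2 & P_1)) = F, so the formula = F.
Row P_1=T, P_2=T, P_3=F: ~(P_2 -> (P_3 & ~(P_1 & P_3) -> P_2)) = F, (P_3 & P_3 & ~~(P_2 & P_1)) = F, so the formula = F.
Row P_1=T, P_2=T, P_3=T: ~(P_2 -> (P_3 & ~(P_1 & P_3) -> P_2)) = F, (P_3 & P_3 & ~~(P_2 & P_1)) = T, so the formula = T.

F, F, F, F, F, T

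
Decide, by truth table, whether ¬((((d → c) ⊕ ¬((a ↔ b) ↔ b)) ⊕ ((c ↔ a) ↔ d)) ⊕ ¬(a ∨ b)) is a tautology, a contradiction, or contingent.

contingent

a | b | c | d | φ
- | - | - | - | -
T | T | T | T | T
T | T | T | F | F
T | T | F | T | T
T | T | F | F | T
T | F | T | T | T
T | F | T | F | F
T | F | F | T | T
T | F | F | F | T
F | T | T | T | T
F | T | T | F | F
F | T | F | T | T
F | T | F | F | T
F | F | T | T | F
F | F | T | F | T
F | F | F | T | F
F | F | F | F | F
10 of 16 rows are T, so the formula is contingent.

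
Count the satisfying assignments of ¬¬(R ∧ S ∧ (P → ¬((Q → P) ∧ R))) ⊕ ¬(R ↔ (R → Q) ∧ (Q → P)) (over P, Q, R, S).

10

P | Q | R | S || φ
T | T | T | T || F
T | T | T | F || F
T | T | F | T || T
T | T | F | F || T
T | F | T | T || T
T | F | T | F || T
T | F | F | T || T
T | F | F | F || T
F | T | T | T || F
F | T | T | F || T
F | T | F | T || F
F | T | F | F || F
F | F | T | T || F
F | F | T | F || T
F | F | F | T || T
F | F | F | F || T
The formula is true on 10 of the 16 rows.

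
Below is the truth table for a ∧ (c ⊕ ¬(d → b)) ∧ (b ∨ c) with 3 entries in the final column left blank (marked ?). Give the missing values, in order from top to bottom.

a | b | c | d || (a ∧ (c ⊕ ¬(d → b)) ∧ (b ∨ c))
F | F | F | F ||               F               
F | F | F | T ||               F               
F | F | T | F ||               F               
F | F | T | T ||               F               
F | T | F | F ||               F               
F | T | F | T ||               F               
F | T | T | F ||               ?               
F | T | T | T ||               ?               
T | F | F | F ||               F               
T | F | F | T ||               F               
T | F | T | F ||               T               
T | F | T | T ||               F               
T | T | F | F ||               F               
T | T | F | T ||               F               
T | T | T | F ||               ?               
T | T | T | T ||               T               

Row a=F, b=T, c=T, d=F: (c ⊕ ¬(d → b)) = T, (b ∨ c) = T, so (a ∧ (c ⊕ ¬(d → b)) ∧ (b ∨ c)) = F.
Row a=F, b=T, c=T, d=T: (c ⊕ ¬(d → b)) = T, (b ∨ c) = T, so (a ∧ (c ⊕ ¬(d → b)) ∧ (b ∨ c)) = F.
Row a=T, b=T, c=T, d=F: (c ⊕ ¬(d → b)) = T, (b ∨ c) = T, so (a ∧ (c ⊕ ¬(d → b)) ∧ (b ∨ c)) = T.

F, F, T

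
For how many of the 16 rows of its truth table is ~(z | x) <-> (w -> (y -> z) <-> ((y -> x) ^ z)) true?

x  y  z  w     (z | x)  ~(z | x)  (y -> z)  (w -> (y -> z))  (y -> x)  ((y -> x) ^ z)  φ
0  0  0  0        0        1         1             1            1            1         1
0  0  0  1        0        1         1             1            1            1         1
0  0  1  0        1        0         1             1            1            0         1
0  0  1  1        1        0         1             1            1            0         1
0  1  0  0        0        1         0             1            0            0         0
0  1  0  1        0        1         0             0            0            0         1
0  1  1  0        1        0         1             1            0            1         0
0  1  1  1        1        0         1             1            0            1         0
1  0  0  0        1        0         1             1            1            1         0
1  0  0  1        1        0         1             1            1            1         0
1  0  1  0        1        0         1             1            1            0         1
1  0  1  1        1        0         1             1            1            0         1
1  1  0  0        1        0         0             1            1            1         0
1  1  0  1        1        0         0             0            1            1         1
1  1  1  0        1        0         1             1            1            0         1
1  1  1  1        1        0         1             1            1            0         1
The formula is true on 10 of the 16 rows.

10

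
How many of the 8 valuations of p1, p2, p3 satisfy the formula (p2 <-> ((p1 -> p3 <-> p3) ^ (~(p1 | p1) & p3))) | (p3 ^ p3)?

p1 | p2 | p3 | φ
-- | -- | -- | -
0  | 0  | 0  | 1
0  | 0  | 1  | 1
0  | 1  | 0  | 0
0  | 1  | 1  | 0
1  | 0  | 0  | 0
1  | 0  | 1  | 0
1  | 1  | 0  | 1
1  | 1  | 1  | 1
The formula is true on 4 of the 8 rows.

4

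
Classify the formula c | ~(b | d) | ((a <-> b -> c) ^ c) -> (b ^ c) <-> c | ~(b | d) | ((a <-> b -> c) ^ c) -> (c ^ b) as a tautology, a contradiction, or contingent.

  a      b      c      d       (b | d)  ~(b | d)  (b -> c)  (a <-> (b -> c))  ((a <-> (b -> c)) ^ c)  (b ^ c)  (c ^ b)    φ  
False  False  False  False      False     True      True         False                False            False    False    True
False  False  False   True       True    False      True         False                False            False    False    True
False  False   True  False      False     True      True         False                 True             True     True    True
False  False   True   True       True    False      True         False                 True             True     True    True
False   True  False  False       True    False     False          True                 True             True     True    True
False   True  False   True       True    False     False          True                 True             True     True    True
False   True   True  False       True    False      True         False                 True            False    False    True
False   True   True   True       True    False      True         False                 True            False    False    True
 True  False  False  False      False     True      True          True                 True            False    False    True
 True  False  False   True       True    False      True          True                 True            False    False    True
 True  False   True  False      False     True      True          True                False             True     True    True
 True  False   True   True       True    False      True          True                False             True     True    True
 True   True  False  False       True    False     False         False                False             True     True    True
 True   True  False   True       True    False     False         False                False             True     True    True
 True   True   True  False       True    False      True          True                False            False    False    True
 True   True   True   True       True    False      True          True                False            False    False    True
Every row is True, so the formula is a tautology.

tautology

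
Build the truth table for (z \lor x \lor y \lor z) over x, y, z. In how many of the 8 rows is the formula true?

7

x | y | z | (z \lor x \lor y \lor z)
- | - | - | ------------------------
0 | 0 | 0 |            0            
0 | 0 | 1 |            1            
0 | 1 | 0 |            1            
0 | 1 | 1 |            1            
1 | 0 | 0 |            1            
1 | 0 | 1 |            1            
1 | 1 | 0 |            1            
1 | 1 | 1 |            1            
The formula is true on 7 of the 8 rows.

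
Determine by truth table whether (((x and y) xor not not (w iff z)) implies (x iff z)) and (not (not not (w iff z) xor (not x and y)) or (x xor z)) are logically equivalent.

not equivalent

x | y | z | w || φ | ψ
F | F | F | F || T | F
F | F | F | T || T | T
F | F | T | F || T | T
F | F | T | T || F | T
F | T | F | F || T | T
F | T | F | T || T | F
F | T | T | F || T | T
F | T | T | T || F | T
T | F | F | F || F | T
T | F | F | T || T | T
T | F | T | F || T | T
T | F | T | T || T | F
T | T | F | F || T | T
T | T | F | T || F | T
T | T | T | F || T | T
T | T | T | T || T | F
The columns differ at x=F, y=F, z=F, w=F (φ=T, ψ=F), so they are not equivalent.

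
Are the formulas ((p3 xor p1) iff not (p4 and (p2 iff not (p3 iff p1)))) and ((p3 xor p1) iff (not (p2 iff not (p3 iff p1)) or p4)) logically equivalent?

not equivalent

p1  p2  p3  p4  |  φ  ψ
1   1   1   1   |  0  0
1   1   1   0   |  0  0
1   1   0   1   |  0  1
1   1   0   0   |  1  0
1   0   1   1   |  1  0
1   0   1   0   |  0  1
1   0   0   1   |  1  1
1   0   0   0   |  1  1
0   1   1   1   |  0  1
0   1   1   0   |  1  0
0   1   0   1   |  0  0
0   1   0   0   |  0  0
0   0   1   1   |  1  1
0   0   1   0   |  1  1
0   0   0   1   |  1  0
0   0   0   0   |  0  1
The columns differ at p1=1, p2=1, p3=0, p4=1 (φ=0, ψ=1), so they are not equivalent.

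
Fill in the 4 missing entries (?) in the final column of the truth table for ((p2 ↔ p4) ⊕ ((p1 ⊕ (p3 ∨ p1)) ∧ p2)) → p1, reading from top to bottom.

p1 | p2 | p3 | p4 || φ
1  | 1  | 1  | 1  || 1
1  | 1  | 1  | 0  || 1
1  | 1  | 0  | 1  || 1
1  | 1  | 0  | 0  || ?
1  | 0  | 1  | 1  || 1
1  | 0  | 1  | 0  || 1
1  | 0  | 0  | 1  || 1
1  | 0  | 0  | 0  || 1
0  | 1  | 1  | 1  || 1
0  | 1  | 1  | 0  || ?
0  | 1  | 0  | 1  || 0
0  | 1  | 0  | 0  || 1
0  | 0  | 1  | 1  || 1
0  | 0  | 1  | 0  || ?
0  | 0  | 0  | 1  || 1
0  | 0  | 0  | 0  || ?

1, 0, 0, 0

Row p1=1, p2=1, p3=0, p4=0: ((p2 ↔ p4) ⊕ ((p1 ⊕ (p3 ∨ p1)) ∧ p2)) = 0, so the formula = 1.
Row p1=0, p2=1, p3=1, p4=0: ((p2 ↔ p4) ⊕ ((p1 ⊕ (p3 ∨ p1)) ∧ p2)) = 1, so the formula = 0.
Row p1=0, p2=0, p3=1, p4=0: ((p2 ↔ p4) ⊕ ((p1 ⊕ (p3 ∨ p1)) ∧ p2)) = 1, so the formula = 0.
Row p1=0, p2=0, p3=0, p4=0: ((p2 ↔ p4) ⊕ ((p1 ⊕ (p3 ∨ p1)) ∧ p2)) = 1, so the formula = 0.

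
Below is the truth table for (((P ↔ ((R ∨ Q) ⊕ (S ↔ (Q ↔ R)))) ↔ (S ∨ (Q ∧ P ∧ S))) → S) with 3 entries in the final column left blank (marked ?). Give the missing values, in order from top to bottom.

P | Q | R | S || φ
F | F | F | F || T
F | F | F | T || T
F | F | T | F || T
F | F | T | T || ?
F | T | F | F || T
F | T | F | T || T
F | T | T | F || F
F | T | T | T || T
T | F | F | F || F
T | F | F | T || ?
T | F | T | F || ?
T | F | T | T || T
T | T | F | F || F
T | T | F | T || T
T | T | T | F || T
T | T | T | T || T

Row P=F, Q=F, R=T, S=T: ((P ↔ ((R ∨ Q) ⊕ (S ↔ (Q ↔ R)))) ↔ (S ∨ (Q ∧ P ∧ S))) = F, so the formula = T.
Row P=T, Q=F, R=F, S=T: ((P ↔ ((R ∨ Q) ⊕ (S ↔ (Q ↔ R)))) ↔ (S ∨ (Q ∧ P ∧ S))) = T, so the formula = T.
Row P=T, Q=F, R=T, S=F: ((P ↔ ((R ∨ Q) ⊕ (S ↔ (Q ↔ R)))) ↔ (S ∨ (Q ∧ P ∧ S))) = T, so the formula = F.

T, T, F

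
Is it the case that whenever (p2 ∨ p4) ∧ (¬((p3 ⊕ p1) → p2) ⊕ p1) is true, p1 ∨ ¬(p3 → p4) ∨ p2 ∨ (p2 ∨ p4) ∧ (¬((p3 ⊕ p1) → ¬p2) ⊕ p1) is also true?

p1  p2  p3  p4  |  φ  ψ
T   T   T   T   |  T  T
T   T   T   F   |  T  T
T   T   F   T   |  T  T
T   T   F   F   |  T  T
T   F   T   T   |  T  T
T   F   T   F   |  F  T
T   F   F   T   |  F  T
T   F   F   F   |  F  T
F   T   T   T   |  F  T
F   T   T   F   |  F  T
F   T   F   T   |  F  T
F   T   F   F   |  F  T
F   F   T   T   |  T  F
F   F   T   F   |  F  T
F   F   F   T   |  F  F
F   F   F   F   |  F  F
At p1=F, p2=F, p3=T, p4=T we have φ true but ψ false, so φ does not entail ψ.

no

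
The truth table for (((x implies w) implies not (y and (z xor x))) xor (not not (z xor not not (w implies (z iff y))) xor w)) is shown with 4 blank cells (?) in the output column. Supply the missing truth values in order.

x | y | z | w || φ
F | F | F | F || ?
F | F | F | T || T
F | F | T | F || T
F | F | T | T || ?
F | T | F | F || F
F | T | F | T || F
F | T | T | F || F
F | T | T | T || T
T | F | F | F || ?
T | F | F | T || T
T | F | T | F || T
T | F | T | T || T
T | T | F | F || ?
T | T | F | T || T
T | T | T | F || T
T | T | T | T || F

F, T, F, F

Row x=F, y=F, z=F, w=F: ((x implies w) implies not (y and (z xor x))) = T, (not not (z xor not not (w implies (z iff y))) xor w) = T, so the formula = F.
Row x=F, y=F, z=T, w=T: ((x implies w) implies not (y and (z xor x))) = T, (not not (z xor not not (w implies (z iff y))) xor w) = F, so the formula = T.
Row x=T, y=F, z=F, w=F: ((x implies w) implies not (y and (z xor x))) = T, (not not (z xor not not (w implies (z iff y))) xor w) = T, so the formula = F.
Row x=T, y=T, z=F, w=F: ((x implies w) implies not (y and (z xor x))) = T, (not not (z xor not not (w implies (z iff y))) xor w) = T, so the formula = F.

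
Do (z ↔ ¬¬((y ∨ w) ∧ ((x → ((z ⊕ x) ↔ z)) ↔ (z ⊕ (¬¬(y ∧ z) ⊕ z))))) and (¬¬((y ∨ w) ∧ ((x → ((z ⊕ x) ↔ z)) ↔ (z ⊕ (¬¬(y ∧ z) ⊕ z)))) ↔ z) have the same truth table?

equivalent

x | y | z | w | φ | ψ
- | - | - | - | - | -
T | T | T | T | F | F
T | T | T | F | F | F
T | T | F | T | F | F
T | T | F | F | F | F
T | F | T | T | T | T
T | F | T | F | F | F
T | F | F | T | F | F
T | F | F | F | T | T
F | T | T | T | T | T
F | T | T | F | T | T
F | T | F | T | T | T
F | T | F | F | T | T
F | F | T | T | F | F
F | F | T | F | F | F
F | F | F | T | T | T
F | F | F | F | T | T
The columns for φ and ψ agree on every row, so they are logically equivalent.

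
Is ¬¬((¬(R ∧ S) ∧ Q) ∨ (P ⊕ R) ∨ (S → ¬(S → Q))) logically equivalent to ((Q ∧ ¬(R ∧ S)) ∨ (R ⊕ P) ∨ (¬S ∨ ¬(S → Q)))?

P | Q | R | S || φ | ψ
0 | 0 | 0 | 0 || 1 | 1
0 | 0 | 0 | 1 || 1 | 1
0 | 0 | 1 | 0 || 1 | 1
0 | 0 | 1 | 1 || 1 | 1
0 | 1 | 0 | 0 || 1 | 1
0 | 1 | 0 | 1 || 1 | 1
0 | 1 | 1 | 0 || 1 | 1
0 | 1 | 1 | 1 || 1 | 1
1 | 0 | 0 | 0 || 1 | 1
1 | 0 | 0 | 1 || 1 | 1
1 | 0 | 1 | 0 || 1 | 1
1 | 0 | 1 | 1 || 1 | 1
1 | 1 | 0 | 0 || 1 | 1
1 | 1 | 0 | 1 || 1 | 1
1 | 1 | 1 | 0 || 1 | 1
1 | 1 | 1 | 1 || 0 | 0
The columns for φ and ψ agree on every row, so they are logically equivalent.

equivalent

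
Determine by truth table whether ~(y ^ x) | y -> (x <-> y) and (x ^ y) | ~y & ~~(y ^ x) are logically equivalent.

x  y  |  φ  ψ
0  0  |  1  0
0  1  |  0  1
1  0  |  1  1
1  1  |  1  0
The columns differ at x=0, y=0 (φ=1, ψ=0), so they are not equivalent.

not equivalent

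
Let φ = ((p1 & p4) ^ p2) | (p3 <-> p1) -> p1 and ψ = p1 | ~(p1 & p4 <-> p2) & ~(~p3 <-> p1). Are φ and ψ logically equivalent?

not equivalent

p1 | p2 | p3 | p4 | φ | ψ
-- | -- | -- | -- | - | -
F  | F  | F  | F  | F | F
F  | F  | F  | T  | F | F
F  | F  | T  | F  | T | F
F  | F  | T  | T  | T | F
F  | T  | F  | F  | F | T
F  | T  | F  | T  | F | T
F  | T  | T  | F  | F | F
F  | T  | T  | T  | F | F
T  | F  | F  | F  | T | T
T  | F  | F  | T  | T | T
T  | F  | T  | F  | T | T
T  | F  | T  | T  | T | T
T  | T  | F  | F  | T | T
T  | T  | F  | T  | T | T
T  | T  | T  | F  | T | T
T  | T  | T  | T  | T | T
The columns differ at p1=F, p2=F, p3=T, p4=F (φ=T, ψ=F), so they are not equivalent.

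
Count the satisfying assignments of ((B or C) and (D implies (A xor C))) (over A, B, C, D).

9

A  B  C  D  |  φ
F  F  F  F  |  F
F  F  F  T  |  F
F  F  T  F  |  T
F  F  T  T  |  T
F  T  F  F  |  T
F  T  F  T  |  F
F  T  T  F  |  T
F  T  T  T  |  T
T  F  F  F  |  F
T  F  F  T  |  F
T  F  T  F  |  T
T  F  T  T  |  F
T  T  F  F  |  T
T  T  F  T  |  T
T  T  T  F  |  T
T  T  T  T  |  F
The formula is true on 9 of the 16 rows.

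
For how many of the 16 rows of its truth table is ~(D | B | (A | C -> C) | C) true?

A  B  C  D     (D | B)  (A | C)  ((A | C) -> C)  ~((D | B) | ((A | C) -> C) | C)
1  1  1  1        1        1           1                        0               
1  1  1  0        1        1           1                        0               
1  1  0  1        1        1           0                        0               
1  1  0  0        1        1           0                        0               
1  0  1  1        1        1           1                        0               
1  0  1  0        0        1           1                        0               
1  0  0  1        1        1           0                        0               
1  0  0  0        0        1           0                        1               
0  1  1  1        1        1           1                        0               
0  1  1  0        1        1           1                        0               
0  1  0  1        1        0           1                        0               
0  1  0  0        1        0           1                        0               
0  0  1  1        1        1           1                        0               
0  0  1  0        0        1           1                        0               
0  0  0  1        1        0           1                        0               
0  0  0  0        0        0           1                        0               
The formula is true on 1 of the 16 rows.

1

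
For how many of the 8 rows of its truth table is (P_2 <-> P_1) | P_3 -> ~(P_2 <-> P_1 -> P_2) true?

4

P_1  P_2  P_3     (P_2 <-> P_1)  ((P_2 <-> P_1) | P_3)  (P_1 -> P_2)  (P_2 <-> (P_1 -> P_2))  ~(P_2 <-> (P_1 -> P_2))  φ
 1    1    1            1                  1                 1                  1                        0             0
 1    1    0            1                  1                 1                  1                        0             0
 1    0    1            0                  1                 0                  1                        0             0
 1    0    0            0                  0                 0                  1                        0             1
 0    1    1            0                  1                 1                  1                        0             0
 0    1    0            0                  0                 1                  1                        0             1
 0    0    1            1                  1                 1                  0                        1             1
 0    0    0            1                  1                 1                  0                        1             1
The formula is true on 4 of the 8 rows.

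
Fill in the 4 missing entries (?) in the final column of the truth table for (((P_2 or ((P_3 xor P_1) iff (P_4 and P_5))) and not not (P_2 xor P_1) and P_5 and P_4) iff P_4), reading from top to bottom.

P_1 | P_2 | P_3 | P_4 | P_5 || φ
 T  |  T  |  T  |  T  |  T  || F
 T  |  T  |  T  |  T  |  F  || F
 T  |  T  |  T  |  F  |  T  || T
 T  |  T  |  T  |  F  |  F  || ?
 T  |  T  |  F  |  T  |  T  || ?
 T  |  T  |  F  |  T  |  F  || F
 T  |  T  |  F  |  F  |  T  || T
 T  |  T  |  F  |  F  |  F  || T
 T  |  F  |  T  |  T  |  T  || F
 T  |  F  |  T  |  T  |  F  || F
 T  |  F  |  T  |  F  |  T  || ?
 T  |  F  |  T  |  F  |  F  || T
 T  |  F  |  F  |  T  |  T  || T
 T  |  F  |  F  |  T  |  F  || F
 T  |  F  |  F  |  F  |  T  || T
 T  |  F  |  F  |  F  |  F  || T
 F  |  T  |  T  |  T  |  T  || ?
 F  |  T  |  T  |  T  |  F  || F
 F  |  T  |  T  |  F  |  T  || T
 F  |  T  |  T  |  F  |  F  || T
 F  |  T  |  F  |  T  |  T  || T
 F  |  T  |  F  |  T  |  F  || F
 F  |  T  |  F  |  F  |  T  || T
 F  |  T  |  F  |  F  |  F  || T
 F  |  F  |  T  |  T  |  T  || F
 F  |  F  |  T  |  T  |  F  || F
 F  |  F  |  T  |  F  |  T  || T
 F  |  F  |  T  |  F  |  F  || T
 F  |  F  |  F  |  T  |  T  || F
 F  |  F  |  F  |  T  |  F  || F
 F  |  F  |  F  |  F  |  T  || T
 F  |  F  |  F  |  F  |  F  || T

T, F, T, T

Row P_1=T, P_2=T, P_3=T, P_4=F, P_5=F: ((P_2 or ((P_3 xor P_1) iff (P_4 and P_5))) and not not (P_2 xor P_1) and P_5 and P_4) = F, so the formula = T.
Row P_1=T, P_2=T, P_3=F, P_4=T, P_5=T: ((P_2 or ((P_3 xor P_1) iff (P_4 and P_5))) and not not (P_2 xor P_1) and P_5 and P_4) = F, so the formula = F.
Row P_1=T, P_2=F, P_3=T, P_4=F, P_5=T: ((P_2 or ((P_3 xor P_1) iff (P_4 and P_5))) and not not (P_2 xor P_1) and P_5 and P_4) = F, so the formula = T.
Row P_1=F, P_2=T, P_3=T, P_4=T, P_5=T: ((P_2 or ((P_3 xor P_1) iff (P_4 and P_5))) and not not (P_2 xor P_1) and P_5 and P_4) = T, so the formula = T.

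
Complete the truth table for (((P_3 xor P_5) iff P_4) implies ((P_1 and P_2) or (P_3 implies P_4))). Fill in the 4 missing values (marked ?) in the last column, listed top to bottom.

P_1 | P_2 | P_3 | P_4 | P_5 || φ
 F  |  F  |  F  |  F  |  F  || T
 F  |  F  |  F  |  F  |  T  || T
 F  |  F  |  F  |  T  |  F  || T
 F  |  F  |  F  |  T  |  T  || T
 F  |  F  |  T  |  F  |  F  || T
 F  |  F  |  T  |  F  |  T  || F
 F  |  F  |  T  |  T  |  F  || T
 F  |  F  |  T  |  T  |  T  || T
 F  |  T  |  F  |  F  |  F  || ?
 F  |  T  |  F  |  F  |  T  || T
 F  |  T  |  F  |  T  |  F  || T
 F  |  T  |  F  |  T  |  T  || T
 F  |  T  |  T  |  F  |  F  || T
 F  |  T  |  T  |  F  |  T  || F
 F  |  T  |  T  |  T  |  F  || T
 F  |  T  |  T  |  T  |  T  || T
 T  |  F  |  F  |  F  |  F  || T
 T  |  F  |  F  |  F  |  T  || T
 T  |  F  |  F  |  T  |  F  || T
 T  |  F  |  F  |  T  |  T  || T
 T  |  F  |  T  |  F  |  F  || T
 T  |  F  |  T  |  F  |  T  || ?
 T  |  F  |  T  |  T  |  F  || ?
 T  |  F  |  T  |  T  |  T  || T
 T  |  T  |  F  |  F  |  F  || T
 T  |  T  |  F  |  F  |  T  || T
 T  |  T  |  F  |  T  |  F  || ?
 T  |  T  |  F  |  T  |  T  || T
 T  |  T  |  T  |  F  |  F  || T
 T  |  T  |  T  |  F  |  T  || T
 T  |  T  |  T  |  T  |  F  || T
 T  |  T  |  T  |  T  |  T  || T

Row P_1=F, P_2=T, P_3=F, P_4=F, P_5=F: ((P_3 xor P_5) iff P_4) = T, ((P_1 and P_2) or (P_3 implies P_4)) = T, so the formula = T.
Row P_1=T, P_2=F, P_3=T, P_4=F, P_5=T: ((P_3 xor P_5) iff P_4) = T, ((P_1 and P_2) or (P_3 implies P_4)) = F, so the formula = F.
Row P_1=T, P_2=F, P_3=T, P_4=T, P_5=F: ((P_3 xor P_5) iff P_4) = T, ((P_1 and P_2) or (P_3 implies P_4)) = T, so the formula = T.
Row P_1=T, P_2=T, P_3=F, P_4=T, P_5=F: ((P_3 xor P_5) iff P_4) = F, ((P_1 and P_2) or (P_3 implies P_4)) = T, so the formula = T.

T, F, T, T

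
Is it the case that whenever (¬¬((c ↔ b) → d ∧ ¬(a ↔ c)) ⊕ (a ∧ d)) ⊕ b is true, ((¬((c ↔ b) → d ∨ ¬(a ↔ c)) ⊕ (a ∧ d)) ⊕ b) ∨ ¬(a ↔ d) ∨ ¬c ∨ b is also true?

no

a | b | c | d || φ | ψ
T | T | T | T || F | T
T | T | T | F || T | T
T | T | F | T || T | T
T | T | F | F || F | T
T | F | T | T || F | T
T | F | T | F || T | T
T | F | F | T || F | T
T | F | F | F || F | T
F | T | T | T || F | T
F | T | T | F || T | T
F | T | F | T || F | T
F | T | F | F || F | T
F | F | T | T || T | T
F | F | T | F || T | F
F | F | F | T || F | T
F | F | F | F || F | T
At a=F, b=F, c=T, d=F we have φ true but ψ false, so φ does not entail ψ.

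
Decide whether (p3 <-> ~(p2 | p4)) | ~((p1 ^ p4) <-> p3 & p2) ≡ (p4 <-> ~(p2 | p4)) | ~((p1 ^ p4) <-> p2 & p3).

p1 | p2 | p3 | p4 | φ | ψ
-- | -- | -- | -- | - | -
T  | T  | T  | T  | T | T
T  | T  | T  | F  | F | T
T  | T  | F  | T  | T | F
T  | T  | F  | F  | T | T
T  | F  | T  | T  | F | F
T  | F  | T  | F  | T | T
T  | F  | F  | T  | T | F
T  | F  | F  | F  | T | T
F  | T  | T  | T  | F | F
F  | T  | T  | F  | T | T
F  | T  | F  | T  | T | T
F  | T  | F  | F  | T | T
F  | F  | T  | T  | T | T
F  | F  | T  | F  | T | F
F  | F  | F  | T  | T | T
F  | F  | F  | F  | F | F
The columns differ at p1=T, p2=T, p3=T, p4=F (φ=F, ψ=T), so they are not equivalent.

not equivalent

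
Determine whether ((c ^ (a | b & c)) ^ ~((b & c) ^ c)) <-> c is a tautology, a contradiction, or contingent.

a  b  c  |  φ
1  1  1  |  1
1  1  0  |  1
1  0  1  |  0
1  0  0  |  1
0  1  1  |  1
0  1  0  |  0
0  0  1  |  1
0  0  0  |  0
5 of 8 rows are 1, so the formula is contingent.

contingent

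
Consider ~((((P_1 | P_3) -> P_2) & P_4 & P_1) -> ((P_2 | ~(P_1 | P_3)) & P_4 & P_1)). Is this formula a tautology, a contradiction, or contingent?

P_1  P_2  P_3  P_4     (P_1 | P_3)  ((P_1 | P_3) -> P_2)  ~(P_1 | P_3)  (P_2 | ~(P_1 | P_3))  φ
 1    1    1    1           1                1                 0                 1            0
 1    1    1    0           1                1                 0                 1            0
 1    1    0    1           1                1                 0                 1            0
 1    1    0    0           1                1                 0                 1            0
 1    0    1    1           1                0                 0                 0            0
 1    0    1    0           1                0                 0                 0            0
 1    0    0    1           1                0                 0                 0            0
 1    0    0    0           1                0                 0                 0            0
 0    1    1    1           1                1                 0                 1            0
 0    1    1    0           1                1                 0                 1            0
 0    1    0    1           0                1                 1                 1            0
 0    1    0    0           0                1                 1                 1            0
 0    0    1    1           1                0                 0                 0            0
 0    0    1    0           1                0                 0                 0            0
 0    0    0    1           0                1                 1                 1            0
 0    0    0    0           0                1                 1                 1            0
Every row is 0, so the formula is a contradiction.

contradiction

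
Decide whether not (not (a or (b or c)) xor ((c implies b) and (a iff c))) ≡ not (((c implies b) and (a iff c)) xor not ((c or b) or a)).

equivalent

a  b  c  |  φ  ψ
0  0  0  |  1  1
0  0  1  |  1  1
0  1  0  |  0  0
0  1  1  |  1  1
1  0  0  |  1  1
1  0  1  |  1  1
1  1  0  |  1  1
1  1  1  |  0  0
The columns for φ and ψ agree on every row, so they are logically equivalent.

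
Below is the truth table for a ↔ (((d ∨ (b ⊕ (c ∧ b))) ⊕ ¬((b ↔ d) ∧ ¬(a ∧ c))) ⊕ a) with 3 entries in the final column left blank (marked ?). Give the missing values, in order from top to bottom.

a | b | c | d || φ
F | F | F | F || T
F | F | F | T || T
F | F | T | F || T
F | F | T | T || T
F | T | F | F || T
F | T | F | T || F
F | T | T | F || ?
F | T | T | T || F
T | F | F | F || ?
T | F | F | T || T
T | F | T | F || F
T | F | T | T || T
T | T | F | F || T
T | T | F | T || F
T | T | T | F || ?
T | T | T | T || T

F, T, F

Row a=F, b=T, c=T, d=F: (((d ∨ (b ⊕ (c ∧ b))) ⊕ ¬((b ↔ d) ∧ ¬(a ∧ c))) ⊕ a) = T, so the formula = F.
Row a=T, b=F, c=F, d=F: (((d ∨ (b ⊕ (c ∧ b))) ⊕ ¬((b ↔ d) ∧ ¬(a ∧ c))) ⊕ a) = T, so the formula = T.
Row a=T, b=T, c=T, d=F: (((d ∨ (b ⊕ (c ∧ b))) ⊕ ¬((b ↔ d) ∧ ¬(a ∧ c))) ⊕ a) = F, so the formula = F.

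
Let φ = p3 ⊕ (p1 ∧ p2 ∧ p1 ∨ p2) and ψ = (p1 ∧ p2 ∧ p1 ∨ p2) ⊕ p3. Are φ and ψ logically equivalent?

equivalent

p1 | p2 | p3 | φ | ψ
-- | -- | -- | - | -
F  | F  | F  | F | F
F  | F  | T  | T | T
F  | T  | F  | T | T
F  | T  | T  | F | F
T  | F  | F  | F | F
T  | F  | T  | T | T
T  | T  | F  | T | T
T  | T  | T  | F | F
The columns for φ and ψ agree on every row, so they are logically equivalent.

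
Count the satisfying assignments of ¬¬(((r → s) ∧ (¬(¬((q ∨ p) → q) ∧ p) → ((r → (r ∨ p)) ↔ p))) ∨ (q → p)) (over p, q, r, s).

12

p  q  r  s  |  (r → s)  (q ∨ p)  ((q ∨ p) → q)  ¬((q ∨ p) → q)  (¬((q ∨ p) → q) ∧ p)  ¬(¬((q ∨ p) → q) ∧ p)  (r ∨ p)  (r → (r ∨ p))  ((r → (r ∨ p)) ↔ p)  (q → p)  φ
F  F  F  F  |     T        F           T              F                  F                      T               F           T                 F              T     T
F  F  F  T  |     T        F           T              F                  F                      T               F           T                 F              T     T
F  F  T  F  |     F        F           T              F                  F                      T               T           T                 F              T     T
F  F  T  T  |     T        F           T              F                  F                      T               T           T                 F              T     T
F  T  F  F  |     T        T           T              F                  F                      T               F           T                 F              F     F
F  T  F  T  |     T        T           T              F                  F                      T               F           T                 F              F     F
F  T  T  F  |     F        T           T              F                  F                      T               T           T                 F              F     F
F  T  T  T  |     T        T           T              F                  F                      T               T           T                 F              F     F
T  F  F  F  |     T        T           F              T                  T                      F               T           T                 T              T     T
T  F  F  T  |     T        T           F              T                  T                      F               T           T                 T              T     T
T  F  T  F  |     F        T           F              T                  T                      F               T           T                 T              T     T
T  F  T  T  |     T        T           F              T                  T                      F               T           T                 T              T     T
T  T  F  F  |     T        T           T              F                  F                      T               T           T                 T              T     T
T  T  F  T  |     T        T           T              F                  F                      T               T           T                 T              T     T
T  T  T  F  |     F        T           T              F                  F                      T               T           T                 T              T     T
T  T  T  T  |     T        T           T              F                  F                      T               T           T                 T              T     T
The formula is true on 12 of the 16 rows.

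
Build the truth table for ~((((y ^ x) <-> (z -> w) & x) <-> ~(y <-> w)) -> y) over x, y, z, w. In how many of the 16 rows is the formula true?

  x   |   y   |   z   |   w   || (y ^ x) | (z -> w) | ((z -> w) & x) | ((y ^ x) <-> ((z -> w) & x)) | (y <-> w) | ~(y <-> w) |   φ  
 True |  True |  True |  True ||  False  |   True   |      True      |            False             |    True   |   False    | False
 True |  True |  True | False ||  False  |  False   |     False      |             True             |   False   |    True    | False
 True |  True | False |  True ||  False  |   True   |      True      |            False             |    True   |   False    | False
 True |  True | False | False ||  False  |   True   |      True      |            False             |   False   |    True    | False
 True | False |  True |  True ||   True  |   True   |      True      |             True             |   False   |    True    |  True
 True | False |  True | False ||   True  |  False   |     False      |            False             |    True   |   False    |  True
 True | False | False |  True ||   True  |   True   |      True      |             True             |   False   |    True    |  True
 True | False | False | False ||   True  |   True   |      True      |             True             |    True   |   False    | False
False |  True |  True |  True ||   True  |   True   |     False      |            False             |    True   |   False    | False
False |  True |  True | False ||   True  |  False   |     False      |            False             |   False   |    True    | False
False |  True | False |  True ||   True  |   True   |     False      |            False             |    True   |   False    | False
False |  True | False | False ||   True  |   True   |     False      |            False             |   False   |    True    | False
False | False |  True |  True ||  False  |   True   |     False      |             True             |   False   |    True    |  True
False | False |  True | False ||  False  |  False   |     False      |             True             |    True   |   False    | False
False | False | False |  True ||  False  |   True   |     False      |             True             |   False   |    True    |  True
False | False | False | False ||  False  |   True   |     False      |             True             |    True   |   False    | False
The formula is true on 5 of the 16 rows.

5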